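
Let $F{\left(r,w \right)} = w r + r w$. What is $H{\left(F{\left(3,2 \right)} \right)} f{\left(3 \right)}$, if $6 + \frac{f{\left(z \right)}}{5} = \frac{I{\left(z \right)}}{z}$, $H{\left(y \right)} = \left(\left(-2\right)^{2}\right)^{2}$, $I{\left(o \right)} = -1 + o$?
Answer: $- \frac{1280}{3} \approx -426.67$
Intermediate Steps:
$F{\left(r,w \right)} = 2 r w$ ($F{\left(r,w \right)} = r w + r w = 2 r w$)
$H{\left(y \right)} = 16$ ($H{\left(y \right)} = 4^{2} = 16$)
$f{\left(z \right)} = -30 + \frac{5 \left(-1 + z\right)}{z}$ ($f{\left(z \right)} = -30 + 5 \frac{-1 + z}{z} = -30 + \frac{5 \left(-1 + z\right)}{z}$)
$H{\left(F{\left(3,2 \right)} \right)} f{\left(3 \right)} = 16 \left(-25 - \frac{5}{3}\right) = 16 \left(- \frac{80}{3}\right) = - \frac{1280}{3}$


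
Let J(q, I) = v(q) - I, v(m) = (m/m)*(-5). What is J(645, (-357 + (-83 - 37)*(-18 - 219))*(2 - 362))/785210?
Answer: 2021975/157042 ≈ 12.875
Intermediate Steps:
v(m) = -5 (v(m) = 1*(-5) = -5)
J(q, I) = -5 - I
J(645, (-357 + (-83 - 37)*(-18 - 219))*(2 - 362))/785210 = (-5 - (-357 + (-83 - 37)*(-18 - 219))*(2 - 362))/785210 = (-5 - (-357 - 120*(-237))*(-360))*(1/785210) = (-5 - (-357 + 28440)*(-360))*(1/785210) = (-5 - 28083*(-360))*(1/785210) = (-5 - 1*(-10109880))*(1/785210) = (-5 + 10109880)*(1/785210) = 10109875*(1/785210) = 2021975/157042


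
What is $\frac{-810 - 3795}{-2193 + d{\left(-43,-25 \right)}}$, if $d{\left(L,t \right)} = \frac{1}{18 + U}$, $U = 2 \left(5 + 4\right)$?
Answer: $\frac{165780}{78947} \approx 2.0999$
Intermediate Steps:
$U = 18$ ($U = 2 \cdot 9 = 18$)
$d{\left(L,t \right)} = \frac{1}{36}$ ($d{\left(L,t \right)} = \frac{1}{18 + 18} = \frac{1}{36}$)
$\frac{-810 - 3795}{-2193 + d{\left(-43,-25 \right)}} = \frac{-810 - 3795}{-2193 + \frac{1}{36}} = - \frac{4605}{- \frac{78947}{36}} = \left(-4605\right) \left(- \frac{36}{78947}\right) = \frac{165780}{78947}$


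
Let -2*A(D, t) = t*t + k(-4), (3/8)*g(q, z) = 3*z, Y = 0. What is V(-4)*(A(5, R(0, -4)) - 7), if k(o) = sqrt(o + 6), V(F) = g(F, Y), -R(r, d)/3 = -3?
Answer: 0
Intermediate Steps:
R(r, d) = 9 (R(r, d) = -3*(-3) = 9)
g(q, z) = 8*z (g(q, z) = 8*(3*z)/3 = 8*z)
V(F) = 0 (V(F) = 8*0 = 0)
k(o) = sqrt(6 + o)
A(D, t) = -sqrt(2)/2 - t**2/2 (A(D, t) = -(t*t + sqrt(6 - 4))/2 = -(t**2 + sqrt(2))/2 = -(sqrt(2) + t**2)/2 = -sqrt(2)/2 - t**2/2)
V(-4)*(A(5, R(0, -4)) - 7) = 0*((-sqrt(2)/2 - 1/2*9**2) - 7) = 0*((-sqrt(2)/2 - 1/2*81) - 7) = 0*((-sqrt(2)/2 - 81/2) - 7) = 0*((-81/2 - sqrt(2)/2) - 7) = 0*(-95/2 - sqrt(2)/2) = 0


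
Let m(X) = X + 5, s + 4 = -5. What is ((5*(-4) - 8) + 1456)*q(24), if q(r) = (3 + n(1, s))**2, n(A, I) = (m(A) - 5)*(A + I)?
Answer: 35700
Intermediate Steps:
s = -9 (s = -4 - 5 = -9)
m(X) = 5 + X
n(A, I) = A*(A + I) (n(A, I) = ((5 + A) - 5)*(A + I) = A*(A + I))
q(r) = 25 (q(r) = (3 + 1*(1 - 9))**2 = (3 + 1*(-8))**2 = (3 - 8)**2 = (-5)**2 = 25)
((5*(-4) - 8) + 1456)*q(24) = ((5*(-4) - 8) + 1456)*25 = ((-20 - 8) + 1456)*25 = (-28 + 1456)*25 = 1428*25 = 35700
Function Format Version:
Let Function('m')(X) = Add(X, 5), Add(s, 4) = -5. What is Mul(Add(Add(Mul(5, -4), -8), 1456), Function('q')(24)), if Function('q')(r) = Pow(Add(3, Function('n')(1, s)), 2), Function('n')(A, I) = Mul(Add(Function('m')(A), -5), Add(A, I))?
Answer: 35700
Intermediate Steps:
s = -9 (s = Add(-4, -5) = -9)
Function('m')(X) = Add(5, X)
Function('n')(A, I) = Mul(A, Add(A, I)) (Function('n')(A, I) = Mul(Add(Add(5, A), -5), Add(A, I)) = Mul(A, Add(A, I)))
Function('q')(r) = 25 (Function('q')(r) = Pow(Add(3, Mul(1, Add(1, -9))), 2) = Pow(Add(3, Mul(1, -8)), 2) = Pow(Add(3, -8), 2) = Pow(-5, 2) = 25)
Mul(Add(Add(Mul(5, -4), -8), 1456), Function('q')(24)) = Mul(Add(Add(Mul(5, -4), -8), 1456), 25) = Mul(Add(Add(-20, -8), 1456), 25) = Mul(Add(-28, 1456), 25) = Mul(1428, 25) = 35700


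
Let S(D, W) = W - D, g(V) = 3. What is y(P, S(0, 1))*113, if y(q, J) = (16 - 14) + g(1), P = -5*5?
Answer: 565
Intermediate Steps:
P = -25
y(q, J) = 5 (y(q, J) = (16 - 14) + 3 = 2 + 3 = 5)
y(P, S(0, 1))*113 = 5*113 = 565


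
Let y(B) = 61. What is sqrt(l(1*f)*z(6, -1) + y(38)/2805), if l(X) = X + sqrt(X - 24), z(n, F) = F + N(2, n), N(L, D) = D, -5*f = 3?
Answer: sqrt(-23432970 + 7868025*I*sqrt(615))/2805 ≈ 3.3166 + 3.7387*I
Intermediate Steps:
f = -3/5 (f = -1/5*3 = -3/5 ≈ -0.60000)
z(n, F) = F + n
l(X) = X + sqrt(-24 + X)
sqrt(l(1*f)*z(6, -1) + y(38)/2805) = sqrt((1*(-3/5) + sqrt(-24 + 1*(-3/5)))*(-1 + 6) + 61/2805) = sqrt((-3/5 + sqrt(-24 - 3/5))*5 + 61*(1/2805)) = sqrt((-3/5 + sqrt(-123/5))*5 + 61/2805) = sqrt((-3/5 + I*sqrt(615)/5)*5 + 61/2805) = sqrt((-3 + I*sqrt(615)) + 61/2805) = sqrt(-8354/2805 + I*sqrt(615))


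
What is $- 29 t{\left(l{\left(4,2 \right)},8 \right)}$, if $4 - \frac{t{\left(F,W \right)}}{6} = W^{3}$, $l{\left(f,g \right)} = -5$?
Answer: $88392$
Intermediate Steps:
$t{\left(F,W \right)} = 24 - 6 W^{3}$
$- 29 t{\left(l{\left(4,2 \right)},8 \right)} = - 29 \left(24 - 6 \cdot 8^{3}\right) = - 29 \left(24 - 3072\right) = \left(-29\right) \left(-3048\right) = 88392$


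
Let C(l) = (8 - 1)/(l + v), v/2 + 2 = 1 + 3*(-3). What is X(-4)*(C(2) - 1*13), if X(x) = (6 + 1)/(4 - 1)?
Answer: -1687/54 ≈ -31.241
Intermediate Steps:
v = -20 (v = -4 + 2*(1 + 3*(-3)) = -4 + 2*(1 - 9) = -4 + 2*(-8) = -4 - 16 = -20)
C(l) = 7/(-20 + l) (C(l) = (8 - 1)/(l - 20) = 7/(-20 + l))
X(x) = 7/3
X(-4)*(C(2) - 1*13) = 7*(7/(-20 + 2) - 1*13)/3 = 7*(7/(-18) - 13)/3 = 7*(7*(-1/18) - 13)/3 = 7*(-7/18 - 13)/3 = (7/3)*(-241/18) = -1687/54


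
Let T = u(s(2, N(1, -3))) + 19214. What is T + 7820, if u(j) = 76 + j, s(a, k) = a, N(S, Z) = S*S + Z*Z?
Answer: 27112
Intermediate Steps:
N(S, Z) = S**2 + Z**2
T = 19292 (T = (76 + 2) + 19214 = 78 + 19214 = 19292)
T + 7820 = 19292 + 7820 = 27112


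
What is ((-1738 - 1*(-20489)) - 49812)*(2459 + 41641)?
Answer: -1369790100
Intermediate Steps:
((-1738 - 1*(-20489)) - 49812)*(2459 + 41641) = ((-1738 + 20489) - 49812)*44100 = (18751 - 49812)*44100 = -31061*44100 = -1369790100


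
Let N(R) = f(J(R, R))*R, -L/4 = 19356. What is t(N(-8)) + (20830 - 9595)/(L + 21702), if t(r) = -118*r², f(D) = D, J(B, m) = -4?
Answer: -2244337313/18574 ≈ -1.2083e+5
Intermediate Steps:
L = -77424 (L = -4*19356 = -77424)
N(R) = -4*R
t(N(-8)) + (20830 - 9595)/(L + 21702) = -118*(-4*(-8))² + (20830 - 9595)/(-77424 + 21702) = -118*32² + 11235/(-55722) = -118*1024 + 11235*(-1/55722) = -120832 - 3745/18574 = -2244337313/18574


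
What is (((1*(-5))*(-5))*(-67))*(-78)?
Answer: 130650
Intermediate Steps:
(((1*(-5))*(-5))*(-67))*(-78) = (-5*(-5)*(-67))*(-78) = (25*(-67))*(-78) = -1675*(-78) = 130650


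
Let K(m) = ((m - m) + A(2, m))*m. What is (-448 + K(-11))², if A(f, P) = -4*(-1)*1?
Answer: 242064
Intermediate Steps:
A(f, P) = 4 (A(f, P) = 4*1 = 4)
K(m) = 4*m (K(m) = ((m - m) + 4)*m = (0 + 4)*m = 4*m)
(-448 + K(-11))² = (-448 + 4*(-11))² = (-448 - 44)² = (-492)² = 242064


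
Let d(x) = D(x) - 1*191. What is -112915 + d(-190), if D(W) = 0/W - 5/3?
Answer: -339323/3 ≈ -1.1311e+5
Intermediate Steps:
D(W) = -5/3 (D(W) = 0 - 5*⅓ = 0 - 5/3 = -5/3)
d(x) = -578/3 (d(x) = -5/3 - 1*191 = -5/3 - 191 = -578/3)
-112915 + d(-190) = -112915 - 578/3 = -339323/3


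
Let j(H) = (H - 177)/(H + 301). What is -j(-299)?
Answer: 238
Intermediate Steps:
j(H) = (-177 + H)/(301 + H)
-j(-299) = -(-177 - 299)/(301 - 299) = -(-476)/2 = -1*(-238) = 238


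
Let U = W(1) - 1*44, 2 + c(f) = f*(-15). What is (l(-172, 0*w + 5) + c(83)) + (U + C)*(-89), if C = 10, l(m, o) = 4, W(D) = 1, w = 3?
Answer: 1694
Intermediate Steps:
c(f) = -2 - 15*f (c(f) = -2 + f*(-15) = -2 - 15*f)
U = -43 (U = 1 - 1*44 = 1 - 44 = -43)
(l(-172, 0*w + 5) + c(83)) + (U + C)*(-89) = (4 + (-2 - 15*83)) + (-43 + 10)*(-89) = (4 + (-2 - 1245)) - 33*(-89) = (4 - 1247) + 2937 = -1243 + 2937 = 1694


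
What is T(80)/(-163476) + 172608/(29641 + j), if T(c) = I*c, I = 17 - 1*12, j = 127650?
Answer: 7038587252/6428325879 ≈ 1.0949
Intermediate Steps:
I = 5 (I = 17 - 12 = 5)
T(c) = 5*c
T(80)/(-163476) + 172608/(29641 + j) = (5*80)/(-163476) + 172608/(29641 + 127650) = 400*(-1/163476) + 172608/157291 = -100/40869 + 172608*(1/157291) = -100/40869 + 172608/157291 = 7038587252/6428325879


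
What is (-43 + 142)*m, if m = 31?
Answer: 3069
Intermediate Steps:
(-43 + 142)*m = (-43 + 142)*31 = 99*31 = 3069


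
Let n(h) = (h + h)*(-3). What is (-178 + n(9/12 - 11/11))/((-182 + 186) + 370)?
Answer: -353/748 ≈ -0.47193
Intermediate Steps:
n(h) = -6*h (n(h) = (2*h)*(-3) = -6*h)
(-178 + n(9/12 - 11/11))/((-182 + 186) + 370) = (-178 - 6*(9/12 - 11/11))/((-182 + 186) + 370) = (-178 - 6*(9*(1/12) - 11*1/11))/(4 + 370) = (-178 - 6*(¾ - 1))/374 = (-178 - 6*(-¼))*(1/374) = (-178 + 3/2)*(1/374) = -353/2*1/374 = -353/748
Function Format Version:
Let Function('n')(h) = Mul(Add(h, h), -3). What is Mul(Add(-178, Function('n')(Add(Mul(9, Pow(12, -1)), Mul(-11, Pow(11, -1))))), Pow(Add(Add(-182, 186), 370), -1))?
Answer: Rational(-353, 748) ≈ -0.47193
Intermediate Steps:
Function('n')(h) = Mul(-6, h) (Function('n')(h) = Mul(Mul(2, h), -3) = Mul(-6, h))
Mul(Add(-178, Function('n')(Add(Mul(9, Pow(12, -1)), Mul(-11, Pow(11, -1))))), Pow(Add(Add(-182, 186), 370), -1)) = Mul(Add(-178, Mul(-6, Add(Mul(9, Pow(12, -1)), Mul(-11, Pow(11, -1))))), Pow(Add(Add(-182, 186), 370), -1)) = Mul(Add(-178, Mul(-6, Add(Mul(9, Rational(1, 12)), Mul(-11, Rational(1, 11))))), Pow(Add(4, 370), -1)) = Mul(Add(-178, Mul(-6, Add(Rational(3, 4), -1))), Pow(374, -1)) = Mul(Add(-178, Mul(-6, Rational(-1, 4))), Rational(1, 374)) = Mul(Add(-178, Rational(3, 2)), Rational(1, 374)) = Mul(Rational(-353, 2), Rational(1, 374)) = Rational(-353, 748)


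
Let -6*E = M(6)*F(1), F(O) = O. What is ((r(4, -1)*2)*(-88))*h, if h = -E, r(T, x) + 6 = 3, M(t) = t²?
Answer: 3168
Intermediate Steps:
r(T, x) = -3 (r(T, x) = -6 + 3 = -3)
E = -6 (E = -6²/6 = -6 ≈ -6.0000)
h = 6 (h = -1*(-6) = 6)
((r(4, -1)*2)*(-88))*h = (-3*2*(-88))*6 = -6*(-88)*6 = 528*6 = 3168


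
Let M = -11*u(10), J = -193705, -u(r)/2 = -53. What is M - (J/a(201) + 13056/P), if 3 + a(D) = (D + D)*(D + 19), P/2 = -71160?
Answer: -305145121841/262215705 ≈ -1163.7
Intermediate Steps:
P = -142320 (P = 2*(-71160) = -142320)
u(r) = 106 (u(r) = -2*(-53) = 106)
a(D) = -3 + 2*D*(19 + D) (a(D) = -3 + (D + D)*(D + 19) = -3 + (2*D)*(19 + D) = -3 + 2*D*(19 + D))
M = -1166 (M = -11*106 = -1166)
M - (J/a(201) + 13056/P) = -1166 - (-193705/(-3 + 2*201**2 + 38*201) + 13056/(-142320)) = -1166 - (-193705/(-3 + 2*40401 + 7638) + 13056*(-1/142320)) = -1166 - (-193705/(-3 + 80802 + 7638) - 272/2965) = -1166 - (-193705/88437 - 272/2965) = -1166 - 1*(-598390189/262215705) = -1166 + 598390189/262215705 = -305145121841/262215705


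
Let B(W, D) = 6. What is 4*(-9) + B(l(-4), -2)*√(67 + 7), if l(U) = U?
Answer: -36 + 6*√74 ≈ 15.614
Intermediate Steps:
4*(-9) + B(l(-4), -2)*√(67 + 7) = 4*(-9) + 6*√(67 + 7) = -36 + 6*√74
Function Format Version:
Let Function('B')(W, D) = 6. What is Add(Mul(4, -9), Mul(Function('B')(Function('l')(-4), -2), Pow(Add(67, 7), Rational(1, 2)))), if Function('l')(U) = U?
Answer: Add(-36, Mul(6, Pow(74, Rational(1, 2)))) ≈ 15.614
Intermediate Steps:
Add(Mul(4, -9), Mul(Function('B')(Function('l')(-4), -2), Pow(Add(67, 7), Rational(1, 2)))) = Add(Mul(4, -9), Mul(6, Pow(Add(67, 7), Rational(1, 2)))) = Add(-36, Mul(6, Pow(74, Rational(1, 2))))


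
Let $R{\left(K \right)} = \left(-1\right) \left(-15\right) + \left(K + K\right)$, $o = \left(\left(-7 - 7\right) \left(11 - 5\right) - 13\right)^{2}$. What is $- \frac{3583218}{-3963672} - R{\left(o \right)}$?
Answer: $- \frac{12440708593}{660612} \approx -18832.0$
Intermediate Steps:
$o = 9409$ ($o = \left(\left(-14\right) 6 - 13\right)^{2} = \left(-84 - 13\right)^{2} = \left(-97\right)^{2} = 9409$)
$R{\left(K \right)} = 15 + 2 K$
$- \frac{3583218}{-3963672} - R{\left(o \right)} = - \frac{3583218}{-3963672} - \left(15 + 2 \cdot 9409\right) = \left(-3583218\right) \left(- \frac{1}{3963672}\right) - \left(15 + 18818\right) = \frac{597203}{660612} - 18833 = - \frac{12440708593}{660612}$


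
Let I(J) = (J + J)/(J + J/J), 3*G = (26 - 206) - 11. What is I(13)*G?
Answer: -2483/21 ≈ -118.24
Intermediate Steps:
G = -191/3 (G = ((26 - 206) - 11)/3 = (-180 - 11)/3 = (1/3)*(-191) = -191/3 ≈ -63.667)
I(J) = 2*J/(1 + J) (I(J) = (2*J)/(J + 1) = (2*J)/(1 + J) = 2*J/(1 + J))
I(13)*G = (2*13/(1 + 13))*(-191/3) = (2*13/14)*(-191/3) = (2*13*(1/14))*(-191/3) = (13/7)*(-191/3) = -2483/21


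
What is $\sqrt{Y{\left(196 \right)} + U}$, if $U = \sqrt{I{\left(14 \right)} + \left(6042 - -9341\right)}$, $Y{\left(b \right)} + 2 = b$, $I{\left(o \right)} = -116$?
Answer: $\sqrt{194 + \sqrt{15267}} \approx 17.82$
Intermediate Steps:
$Y{\left(b \right)} = -2 + b$
$U = \sqrt{15267}$ ($U = \sqrt{-116 + \left(6042 - -9341\right)} = \sqrt{-116 + \left(6042 + 9341\right)} = \sqrt{-116 + 15383} = \sqrt{15267} \approx 123.56$)
$\sqrt{Y{\left(196 \right)} + U} = \sqrt{\left(-2 + 196\right) + \sqrt{15267}} = \sqrt{194 + \sqrt{15267}}$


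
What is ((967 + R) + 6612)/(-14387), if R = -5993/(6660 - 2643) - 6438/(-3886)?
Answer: -156911449/297854061 ≈ -0.52681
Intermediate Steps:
R = 3412/20703 (R = -5993/4017 - 6438*(-1/3886) = -5993*1/4017 + 111/67 = -461/309 + 111/67 = 3412/20703 ≈ 0.16481)
((967 + R) + 6612)/(-14387) = ((967 + 3412/20703) + 6612)/(-14387) = (20023213/20703 + 6612)*(-1/14387) = (156911449/20703)*(-1/14387) = -156911449/297854061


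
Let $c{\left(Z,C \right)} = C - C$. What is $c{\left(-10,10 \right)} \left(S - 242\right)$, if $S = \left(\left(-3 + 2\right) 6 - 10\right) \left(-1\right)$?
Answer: $0$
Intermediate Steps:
$c{\left(Z,C \right)} = 0$
$S = 16$ ($S = \left(\left(-1\right) 6 - 10\right) \left(-1\right) = \left(-6 - 10\right) \left(-1\right) = \left(-16\right) \left(-1\right) = 16$)
$c{\left(-10,10 \right)} \left(S - 242\right) = 0 \left(16 - 242\right) = 0 \left(-226\right) = 0$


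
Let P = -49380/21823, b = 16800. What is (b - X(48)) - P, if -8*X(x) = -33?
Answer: 2932686081/174584 ≈ 16798.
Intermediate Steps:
X(x) = 33/8 (X(x) = -⅛*(-33) = 33/8)
P = -49380/21823 (P = -49380*1/21823 = -49380/21823 ≈ -2.2627)
(b - X(48)) - P = (16800 - 1*33/8) - 1*(-49380/21823) = (16800 - 33/8) + 49380/21823 = 134367/8 + 49380/21823 = 2932686081/174584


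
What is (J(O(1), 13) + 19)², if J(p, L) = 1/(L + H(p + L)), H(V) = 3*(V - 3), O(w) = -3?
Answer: 418609/1156 ≈ 362.12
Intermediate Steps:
H(V) = -9 + 3*V (H(V) = 3*(-3 + V) = -9 + 3*V)
J(p, L) = 1/(-9 + 3*p + 4*L) (J(p, L) = 1/(L + (-9 + 3*(p + L))) = 1/(L + (-9 + 3*(L + p))) = 1/(L + (-9 + (3*L + 3*p))) = 1/(L + (-9 + 3*L + 3*p)) = 1/(-9 + 3*p + 4*L))
(J(O(1), 13) + 19)² = (1/(-9 + 3*(-3) + 4*13) + 19)² = (1/(-9 - 9 + 52) + 19)² = (1/34 + 19)² = (647/34)² = 418609/1156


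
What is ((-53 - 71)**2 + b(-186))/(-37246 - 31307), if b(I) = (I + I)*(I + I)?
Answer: -153760/68553 ≈ -2.2429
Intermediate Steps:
b(I) = 4*I**2 (b(I) = (2*I)*(2*I) = 4*I**2)
((-53 - 71)**2 + b(-186))/(-37246 - 31307) = ((-53 - 71)**2 + 4*(-186)**2)/(-37246 - 31307) = ((-124)**2 + 4*34596)/(-68553) = (15376 + 138384)*(-1/68553) = 153760*(-1/68553) = -153760/68553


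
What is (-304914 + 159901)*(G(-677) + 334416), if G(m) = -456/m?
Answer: -32830955961144/677 ≈ -4.8495e+10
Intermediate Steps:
(-304914 + 159901)*(G(-677) + 334416) = (-304914 + 159901)*(-456/(-677) + 334416) = -145013*(-456*(-1/677) + 334416) = -145013*(456/677 + 334416) = -145013*226400088/677 = -32830955961144/677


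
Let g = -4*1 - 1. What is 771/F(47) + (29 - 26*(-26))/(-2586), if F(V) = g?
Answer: -665777/4310 ≈ -154.47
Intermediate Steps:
g = -5 (g = -4 - 1 = -5)
F(V) = -5
771/F(47) + (29 - 26*(-26))/(-2586) = 771/(-5) + (29 - 26*(-26))/(-2586) = 771*(-1/5) + (29 + 676)*(-1/2586) = -771/5 + 705*(-1/2586) = -771/5 - 235/862 = -665777/4310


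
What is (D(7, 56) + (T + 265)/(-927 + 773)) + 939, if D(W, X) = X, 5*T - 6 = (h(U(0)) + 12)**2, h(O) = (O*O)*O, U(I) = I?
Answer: 152935/154 ≈ 993.08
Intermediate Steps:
h(O) = O**3 (h(O) = O**2*O = O**3)
T = 30 (T = 6/5 + (0**3 + 12)**2/5 = 6/5 + (0 + 12)**2/5 = 6/5 + (1/5)*12**2 = 6/5 + (1/5)*144 = 6/5 + 144/5 = 30)
(D(7, 56) + (T + 265)/(-927 + 773)) + 939 = (56 + (30 + 265)/(-927 + 773)) + 939 = (56 + 295/(-154)) + 939 = (56 + 295*(-1/154)) + 939 = (56 - 295/154) + 939 = 8329/154 + 939 = 152935/154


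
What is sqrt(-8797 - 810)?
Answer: I*sqrt(9607) ≈ 98.015*I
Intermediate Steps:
sqrt(-8797 - 810) = sqrt(-9607) = I*sqrt(9607)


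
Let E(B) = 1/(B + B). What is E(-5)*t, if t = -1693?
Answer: 1693/10 ≈ 169.30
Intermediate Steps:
E(B) = 1/(2*B)
E(-5)*t = ((1/2)/(-5))*(-1693) = ((1/2)*(-1/5))*(-1693) = -1/10*(-1693) = 1693/10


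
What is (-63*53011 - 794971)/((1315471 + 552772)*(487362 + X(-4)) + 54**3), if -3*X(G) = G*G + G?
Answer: -2067332/455251664729 ≈ -4.5411e-6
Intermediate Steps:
X(G) = -G/3 - G**2/3 (X(G) = -(G*G + G)/3 = -(G**2 + G)/3 = -(G + G**2)/3 = -G/3 - G**2/3)
(-63*53011 - 794971)/((1315471 + 552772)*(487362 + X(-4)) + 54**3) = (-63*53011 - 794971)/((1315471 + 552772)*(487362 - 1/3*(-4)*(1 - 4)) + 54**3) = (-3339693 - 794971)/(1868243*(487362 - 1/3*(-4)*(-3)) + 157464) = -4134664/(1868243*(487362 - 4) + 157464) = -4134664/(1868243*487358 + 157464) = -4134664/(910503171994 + 157464) = -4134664/910503329458 = -4134664*1/910503329458 = -2067332/455251664729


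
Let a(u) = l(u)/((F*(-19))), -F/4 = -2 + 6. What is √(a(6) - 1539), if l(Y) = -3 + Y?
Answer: I*√8889207/76 ≈ 39.23*I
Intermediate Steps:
F = -16 (F = -4*(-2 + 6) = -4*4 = -16)
a(u) = -3/304 + u/304 (a(u) = (-3 + u)/((-16*(-19))) = (-3 + u)/304 = (-3 + u)*(1/304) = -3/304 + u/304)
√(a(6) - 1539) = √((-3/304 + (1/304)*6) - 1539) = √((-3/304 + 3/152) - 1539) = √(3/304 - 1539) = √(-467853/304) = I*√8889207/76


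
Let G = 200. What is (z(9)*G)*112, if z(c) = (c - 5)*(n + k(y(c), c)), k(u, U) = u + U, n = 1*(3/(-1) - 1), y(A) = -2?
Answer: 268800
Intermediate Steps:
n = -4 (n = 1*(3*(-1) - 1) = 1*(-3 - 1) = 1*(-4) = -4)
k(u, U) = U + u
z(c) = (-6 + c)*(-5 + c) (z(c) = (c - 5)*(-4 + (c - 2)) = (-5 + c)*(-4 + (-2 + c)) = (-5 + c)*(-6 + c) = (-6 + c)*(-5 + c))
(z(9)*G)*112 = ((30 + 9² - 11*9)*200)*112 = ((30 + 81 - 99)*200)*112 = (12*200)*112 = 2400*112 = 268800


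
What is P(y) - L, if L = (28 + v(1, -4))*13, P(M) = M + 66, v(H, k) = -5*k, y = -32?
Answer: -590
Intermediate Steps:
P(M) = 66 + M
L = 624 (L = (28 - 5*(-4))*13 = (28 + 20)*13 = 48*13 = 624)
P(y) - L = (66 - 32) - 1*624 = 34 - 624 = -590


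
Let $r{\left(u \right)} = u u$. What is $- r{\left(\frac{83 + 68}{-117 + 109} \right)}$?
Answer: $- \frac{22801}{64} \approx -356.27$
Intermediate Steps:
$r{\left(u \right)} = u^{2}$
$- r{\left(\frac{83 + 68}{-117 + 109} \right)} = - \left(\frac{83 + 68}{-117 + 109}\right)^{2} = - \left(\frac{151}{-8}\right)^{2} = - \left(151 \left(- \frac{1}{8}\right)\right)^{2} = - \left(- \frac{151}{8}\right)^{2} = \left(-1\right) \frac{22801}{64} = - \frac{22801}{64}$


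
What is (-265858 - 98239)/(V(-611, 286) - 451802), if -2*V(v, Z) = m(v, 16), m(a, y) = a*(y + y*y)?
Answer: 364097/368706 ≈ 0.98750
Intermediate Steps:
m(a, y) = a*(y + y**2)
V(v, Z) = -136*v (V(v, Z) = -v*16*(1 + 16)/2 = -v*16*17/2 = -136*v)
(-265858 - 98239)/(V(-611, 286) - 451802) = (-265858 - 98239)/(-136*(-611) - 451802) = -364097/(83096 - 451802) = -364097/(-368706) = -364097*(-1/368706) = 364097/368706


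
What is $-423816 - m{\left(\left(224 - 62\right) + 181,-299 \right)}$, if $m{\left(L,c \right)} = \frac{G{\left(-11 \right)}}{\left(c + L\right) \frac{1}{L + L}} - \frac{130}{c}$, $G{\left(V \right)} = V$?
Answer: $- \frac{19487667}{46} \approx -4.2365 \cdot 10^{5}$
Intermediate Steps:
$m{\left(L,c \right)} = - \frac{130}{c} - \frac{22 L}{L + c}$ ($m{\left(L,c \right)} = - \frac{11}{\left(c + L\right) \frac{1}{L + L}} - \frac{130}{c} = - \frac{11}{\left(L + c\right) \frac{1}{2 L}} - \frac{130}{c} = - \frac{11}{\frac{1}{2} \frac{1}{L} \left(L + c\right)} - \frac{130}{c} = - 11 \frac{2 L}{L + c} - \frac{130}{c} = - \frac{22 L}{L + c} - \frac{130}{c} = - \frac{130}{c} - \frac{22 L}{L + c}$)
$-423816 - m{\left(\left(224 - 62\right) + 181,-299 \right)} = -423816 - \frac{2 \left(- 65 \left(\left(224 - 62\right) + 181\right) - -19435 - 11 \left(\left(224 - 62\right) + 181\right) \left(-299\right)\right)}{\left(-299\right) \left(\left(\left(224 - 62\right) + 181\right) - 299\right)} = -423816 - 2 \left(- \frac{1}{299}\right) \frac{1}{\left(162 + 181\right) - 299} \left(- 65 \left(162 + 181\right) + 19435 - 11 \left(162 + 181\right) \left(-299\right)\right) = -423816 - 2 \left(- \frac{1}{299}\right) \frac{1}{343 - 299} \left(\left(-65\right) 343 + 19435 - 3773 \left(-299\right)\right) = -423816 - 2 \left(- \frac{1}{299}\right) \frac{1}{44} \left(-22295 + 19435 + 1128127\right) = -423816 - 2 \left(- \frac{1}{299}\right) \frac{1}{44} \cdot 1125267 = -423816 - - \frac{7869}{46} = -423816 + \frac{7869}{46} = - \frac{19487667}{46}$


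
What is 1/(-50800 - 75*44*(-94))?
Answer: 1/259400 ≈ 3.8550e-6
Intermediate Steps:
1/(-50800 - 75*44*(-94)) = 1/(-50800 - 3300*(-94)) = 1/(-50800 + 310200) = 1/259400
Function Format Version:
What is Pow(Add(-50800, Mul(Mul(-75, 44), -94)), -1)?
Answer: Rational(1, 259400) ≈ 3.8550e-6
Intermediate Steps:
Pow(Add(-50800, Mul(Mul(-75, 44), -94)), -1) = Pow(Add(-50800, Mul(-3300, -94)), -1) = Pow(Add(-50800, 310200), -1) = Pow(259400, -1) = Rational(1, 259400)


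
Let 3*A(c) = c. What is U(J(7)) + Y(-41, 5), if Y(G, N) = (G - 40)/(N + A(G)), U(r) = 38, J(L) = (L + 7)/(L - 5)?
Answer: 1231/26 ≈ 47.346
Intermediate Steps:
A(c) = c/3
J(L) = (7 + L)/(-5 + L)
Y(G, N) = (-40 + G)/(N + G/3) (Y(G, N) = (G - 40)/(N + G/3) = (-40 + G)/(N + G/3))
U(J(7)) + Y(-41, 5) = 38 + 3*(-40 - 41)/(-41 + 3*5) = 38 + 3*(-81)/(-41 + 15) = 38 + 3*(-81)/(-26) = 38 + 3*(-1/26)*(-81) = 38 + 243/26 = 1231/26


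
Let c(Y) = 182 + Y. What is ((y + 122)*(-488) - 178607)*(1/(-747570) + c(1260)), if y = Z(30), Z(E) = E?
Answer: -90833015816079/249190 ≈ -3.6451e+8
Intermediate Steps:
y = 30
((y + 122)*(-488) - 178607)*(1/(-747570) + c(1260)) = ((30 + 122)*(-488) - 178607)*(1/(-747570) + (182 + 1260)) = (152*(-488) - 178607)*(-1/747570 + 1442) = (-74176 - 178607)*(1077995939/747570) = -252783*1077995939/747570 = -90833015816079/249190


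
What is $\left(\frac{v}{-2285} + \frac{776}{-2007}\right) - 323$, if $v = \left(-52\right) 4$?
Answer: $- \frac{1482632089}{4585995} \approx -323.3$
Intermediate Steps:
$v = -208$
$\left(\frac{v}{-2285} + \frac{776}{-2007}\right) - 323 = \left(- \frac{208}{-2285} + \frac{776}{-2007}\right) - 323 = \left(\left(-208\right) \left(- \frac{1}{2285}\right) + 776 \left(- \frac{1}{2007}\right)\right) - 323 = \left(\frac{208}{2285} - \frac{776}{2007}\right) - 323 = - \frac{1355704}{4585995} - 323 = - \frac{1482632089}{4585995}$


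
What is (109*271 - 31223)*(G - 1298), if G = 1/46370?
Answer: 50678514078/23185 ≈ 2.1858e+6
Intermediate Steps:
G = 1/46370 ≈ 2.1566e-5
(109*271 - 31223)*(G - 1298) = (109*271 - 31223)*(1/46370 - 1298) = (29539 - 31223)*(-60188259/46370) = -1684*(-60188259/46370) = 50678514078/23185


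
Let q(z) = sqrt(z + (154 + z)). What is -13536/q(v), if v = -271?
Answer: 6768*I*sqrt(97)/97 ≈ 687.19*I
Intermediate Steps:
q(z) = sqrt(154 + 2*z)
-13536/q(v) = -13536/sqrt(154 + 2*(-271)) = -13536/sqrt(154 - 542) = -13536*(-I*sqrt(97)/194) = -(-6768)*I*sqrt(97)/97 = 6768*I*sqrt(97)/97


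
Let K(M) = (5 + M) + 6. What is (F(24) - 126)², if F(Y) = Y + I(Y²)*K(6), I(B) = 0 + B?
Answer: 93896100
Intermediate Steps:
K(M) = 11 + M
I(B) = B
F(Y) = Y + 17*Y² (F(Y) = Y + Y²*(11 + 6) = Y + Y²*17 = Y + 17*Y²)
(F(24) - 126)² = (24*(1 + 17*24) - 126)² = (24*(1 + 408) - 126)² = (24*409 - 126)² = (9816 - 126)² = 9690² = 93896100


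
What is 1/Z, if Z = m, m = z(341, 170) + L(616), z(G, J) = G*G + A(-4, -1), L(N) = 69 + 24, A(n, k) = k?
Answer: 1/116373 ≈ 8.5931e-6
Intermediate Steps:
L(N) = 93
z(G, J) = -1 + G**2 (z(G, J) = G*G - 1 = G**2 - 1 = -1 + G**2)
m = 116373 (m = (-1 + 341**2) + 93 = (-1 + 116281) + 93 = 116280 + 93 = 116373)
Z = 116373
1/Z = 1/116373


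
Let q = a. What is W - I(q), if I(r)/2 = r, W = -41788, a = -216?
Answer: -41356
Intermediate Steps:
q = -216
I(r) = 2*r
W - I(q) = -41788 - 2*(-216) = -41788 - 1*(-432) = -41788 + 432 = -41356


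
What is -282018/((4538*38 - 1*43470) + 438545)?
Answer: -94006/189173 ≈ -0.49693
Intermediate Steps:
-282018/((4538*38 - 1*43470) + 438545) = -282018/((172444 - 43470) + 438545) = -282018/(128974 + 438545) = -282018/567519 = -282018*1/567519 = -94006/189173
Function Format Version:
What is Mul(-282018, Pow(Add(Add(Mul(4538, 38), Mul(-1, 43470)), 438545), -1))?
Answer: Rational(-94006, 189173) ≈ -0.49693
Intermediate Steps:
Mul(-282018, Pow(Add(Add(Mul(4538, 38), Mul(-1, 43470)), 438545), -1)) = Mul(-282018, Pow(Add(Add(172444, -43470), 438545), -1)) = Mul(-282018, Pow(Add(128974, 438545), -1)) = Mul(-282018, Pow(567519, -1)) = Mul(-282018, Rational(1, 567519)) = Rational(-94006, 189173)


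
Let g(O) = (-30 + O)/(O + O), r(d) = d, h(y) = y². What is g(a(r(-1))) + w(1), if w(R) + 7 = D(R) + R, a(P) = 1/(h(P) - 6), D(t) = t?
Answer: 141/2 ≈ 70.500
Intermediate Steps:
a(P) = 1/(-6 + P²) (a(P) = 1/(P² - 6) = 1/(-6 + P²))
w(R) = -7 + 2*R (w(R) = -7 + (R + R) = -7 + 2*R)
g(O) = (-30 + O)/(2*O) (g(O) = (-30 + O)/((2*O)) = (-30 + O)*(1/(2*O)) = (-30 + O)/(2*O))
g(a(r(-1))) + w(1) = (-30 + 1/(-6 + (-1)²))/(2*(1/(-6 + (-1)²))) + (-7 + 2*1) = (-30 + 1/(-6 + 1))/(2*(1/(-6 + 1))) + (-7 + 2) = (-30 + 1/(-5))/(2*(1/(-5))) - 5 = (-30 - ⅕)/(2*(-⅕)) - 5 = (½)*(-5)*(-151/5) - 5 = 151/2 - 5 = 141/2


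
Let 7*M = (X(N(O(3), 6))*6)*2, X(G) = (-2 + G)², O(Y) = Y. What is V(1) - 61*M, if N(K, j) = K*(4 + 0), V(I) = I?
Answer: -73193/7 ≈ -10456.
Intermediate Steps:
N(K, j) = 4*K (N(K, j) = K*4 = 4*K)
M = 1200/7 (M = (((-2 + 4*3)²*6)*2)/7 = (((-2 + 12)²*6)*2)/7 = ((10²*6)*2)/7 = ((100*6)*2)/7 = (600*2)/7 = (⅐)*1200 = 1200/7 ≈ 171.43)
V(1) - 61*M = 1 - 61*1200/7 = 1 - 73200/7 = -73193/7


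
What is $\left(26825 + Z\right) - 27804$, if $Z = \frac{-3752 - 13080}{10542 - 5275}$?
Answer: $- \frac{5173225}{5267} \approx -982.2$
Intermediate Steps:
$Z = - \frac{16832}{5267} \approx -3.1957$
$\left(26825 + Z\right) - 27804 = \left(26825 - \frac{16832}{5267}\right) - 27804 = \frac{141270443}{5267} - 27804 = - \frac{5173225}{5267}$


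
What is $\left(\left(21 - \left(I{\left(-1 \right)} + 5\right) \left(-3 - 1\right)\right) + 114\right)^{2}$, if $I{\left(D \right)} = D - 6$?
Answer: $16129$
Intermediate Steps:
$I{\left(D \right)} = -6 + D$ ($I{\left(D \right)} = D - 6 = -6 + D$)
$\left(\left(21 - \left(I{\left(-1 \right)} + 5\right) \left(-3 - 1\right)\right) + 114\right)^{2} = \left(\left(21 - \left(\left(-6 - 1\right) + 5\right) \left(-3 - 1\right)\right) + 114\right)^{2} = \left(\left(21 - \left(-7 + 5\right) \left(-4\right)\right) + 114\right)^{2} = \left(\left(21 - \left(-2\right) \left(-4\right)\right) + 114\right)^{2} = \left(\left(21 - 8\right) + 114\right)^{2} = \left(13 + 114\right)^{2} = 127^{2} = 16129$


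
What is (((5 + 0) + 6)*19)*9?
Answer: 1881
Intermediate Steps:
(((5 + 0) + 6)*19)*9 = ((5 + 6)*19)*9 = (11*19)*9 = 209*9 = 1881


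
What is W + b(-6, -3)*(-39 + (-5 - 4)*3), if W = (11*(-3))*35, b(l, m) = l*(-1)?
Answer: -1551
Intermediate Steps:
b(l, m) = -l
W = -1155 (W = -33*35 = -1155)
W + b(-6, -3)*(-39 + (-5 - 4)*3) = -1155 + (-1*(-6))*(-39 + (-5 - 4)*3) = -1155 + 6*(-39 - 9*3) = -1155 + 6*(-39 - 27) = -1155 + 6*(-66) = -1155 - 396 = -1551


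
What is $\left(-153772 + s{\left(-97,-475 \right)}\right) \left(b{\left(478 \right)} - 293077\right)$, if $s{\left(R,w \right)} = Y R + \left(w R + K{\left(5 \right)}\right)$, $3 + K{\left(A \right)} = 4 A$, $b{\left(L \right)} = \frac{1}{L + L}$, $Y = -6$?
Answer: $\frac{15003445087439}{478} \approx 3.1388 \cdot 10^{10}$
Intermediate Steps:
$b{\left(L \right)} = \frac{1}{2 L}$
$K{\left(A \right)} = -3 + 4 A$
$s{\left(R,w \right)} = 17 - 6 R + R w$ ($s{\left(R,w \right)} = - 6 R + \left(w R + \left(-3 + 4 \cdot 5\right)\right) = - 6 R + \left(R w + \left(-3 + 20\right)\right) = - 6 R + \left(R w + 17\right) = - 6 R + \left(17 + R w\right) = 17 - 6 R + R w$)
$\left(-153772 + s{\left(-97,-475 \right)}\right) \left(b{\left(478 \right)} - 293077\right) = \left(-153772 - -46674\right) \left(\frac{1}{2 \cdot 478} - 293077\right) = \left(-153772 + \left(17 + 582 + 46075\right)\right) \left(\frac{1}{2} \cdot \frac{1}{478} - 293077\right) = \left(-153772 + 46674\right) \left(\frac{1}{956} - 293077\right) = \left(-107098\right) \left(- \frac{280181611}{956}\right) = \frac{15003445087439}{478}$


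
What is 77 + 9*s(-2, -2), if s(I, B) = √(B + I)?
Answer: 77 + 18*I ≈ 77.0 + 18.0*I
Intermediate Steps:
77 + 9*s(-2, -2) = 77 + 9*√(-2 - 2) = 77 + 9*√(-4) = 77 + 9*(2*I) = 77 + 18*I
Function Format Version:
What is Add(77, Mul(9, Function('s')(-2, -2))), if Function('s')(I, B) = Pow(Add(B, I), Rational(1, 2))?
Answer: Add(77, Mul(18, I)) ≈ Add(77.000, Mul(18.000, I))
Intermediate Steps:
Add(77, Mul(9, Function('s')(-2, -2))) = Add(77, Mul(9, Pow(Add(-2, -2), Rational(1, 2)))) = Add(77, Mul(9, Pow(-4, Rational(1, 2)))) = Add(77, Mul(9, Mul(2, I))) = Add(77, Mul(18, I))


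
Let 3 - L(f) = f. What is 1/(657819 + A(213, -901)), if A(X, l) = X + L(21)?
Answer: 1/658014 ≈ 1.5197e-6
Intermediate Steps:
L(f) = 3 - f
A(X, l) = -18 + X (A(X, l) = X + (3 - 1*21) = X + (3 - 21) = X - 18 = -18 + X)
1/(657819 + A(213, -901)) = 1/(657819 + (-18 + 213)) = 1/(657819 + 195) = 1/658014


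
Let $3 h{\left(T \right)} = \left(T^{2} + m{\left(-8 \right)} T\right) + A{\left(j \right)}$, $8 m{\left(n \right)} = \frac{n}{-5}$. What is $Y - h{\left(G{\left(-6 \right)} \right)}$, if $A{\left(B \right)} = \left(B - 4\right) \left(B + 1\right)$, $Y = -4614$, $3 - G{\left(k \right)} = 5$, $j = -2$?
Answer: $- \frac{23086}{5} \approx -4617.2$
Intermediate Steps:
$G{\left(k \right)} = -2$ ($G{\left(k \right)} = 3 - 5 = -2$)
$m{\left(n \right)} = - \frac{n}{40}$ ($m{\left(n \right)} = \frac{n \frac{1}{-5}}{8} = \frac{n \left(- \frac{1}{5}\right)}{8} = \frac{\left(- \frac{1}{5}\right) n}{8} = - \frac{n}{40}$)
$A{\left(B \right)} = \left(1 + B\right) \left(-4 + B\right)$ ($A{\left(B \right)} = \left(-4 + B\right) \left(1 + B\right) = \left(1 + B\right) \left(-4 + B\right)$)
$h{\left(T \right)} = 2 + \frac{T^{2}}{3} + \frac{T}{15}$ ($h{\left(T \right)} = \frac{\left(T^{2} + \left(- \frac{1}{40}\right) \left(-8\right) T\right) - \left(-2 - 4\right)}{3} = \frac{\left(T^{2} + \frac{T}{5}\right) + \left(-4 + 4 + 6\right)}{3} = \frac{\left(T^{2} + \frac{T}{5}\right) + 6}{3} = \frac{6 + T^{2} + \frac{T}{5}}{3} = 2 + \frac{T^{2}}{3} + \frac{T}{15}$)
$Y - h{\left(G{\left(-6 \right)} \right)} = -4614 - \left(2 + \frac{\left(-2\right)^{2}}{3} + \frac{1}{15} \left(-2\right)\right) = -4614 - \left(2 + \frac{1}{3} \cdot 4 - \frac{2}{15}\right) = -4614 - \left(2 + \frac{4}{3} - \frac{2}{15}\right) = -4614 - \frac{16}{5} = - \frac{23086}{5}$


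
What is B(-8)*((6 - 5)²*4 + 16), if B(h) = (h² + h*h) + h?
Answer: 2400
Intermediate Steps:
B(h) = h + 2*h² (B(h) = (h² + h²) + h = 2*h² + h = h + 2*h²)
B(-8)*((6 - 5)²*4 + 16) = (-8*(1 + 2*(-8)))*((6 - 5)²*4 + 16) = (-8*(1 - 16))*(1²*4 + 16) = (-8*(-15))*(1*4 + 16) = 120*(4 + 16) = 120*20 = 2400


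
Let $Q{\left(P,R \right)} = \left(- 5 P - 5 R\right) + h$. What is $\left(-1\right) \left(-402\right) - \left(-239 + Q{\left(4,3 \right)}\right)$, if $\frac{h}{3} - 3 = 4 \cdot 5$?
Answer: $607$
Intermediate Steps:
$h = 69$ ($h = 9 + 3 \cdot 4 \cdot 5 = 9 + 3 \cdot 20 = 9 + 60 = 69$)
$Q{\left(P,R \right)} = 69 - 5 P - 5 R$ ($Q{\left(P,R \right)} = \left(- 5 P - 5 R\right) + 69 = 69 - 5 P - 5 R$)
$\left(-1\right) \left(-402\right) - \left(-239 + Q{\left(4,3 \right)}\right) = \left(-1\right) \left(-402\right) - \left(-239 - -34\right) = 402 - \left(-239 - -34\right) = 402 - \left(-239 + 34\right) = 402 - -205 = 402 + 205 = 607$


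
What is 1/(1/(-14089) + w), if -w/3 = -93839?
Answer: 14089/3966293012 ≈ 3.5522e-6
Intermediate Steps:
w = 281517 (w = -3*(-93839) = 281517)
1/(1/(-14089) + w) = 1/(1/(-14089) + 281517) = 1/(-1/14089 + 281517) = 1/(3966293012/14089) = 14089/3966293012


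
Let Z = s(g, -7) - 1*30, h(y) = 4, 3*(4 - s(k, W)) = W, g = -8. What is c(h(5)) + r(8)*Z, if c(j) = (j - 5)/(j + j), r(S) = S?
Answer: -4547/24 ≈ -189.46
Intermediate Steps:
s(k, W) = 4 - W/3
c(j) = (-5 + j)/(2*j) (c(j) = (-5 + j)/((2*j)) = (-5 + j)*(1/(2*j)) = (-5 + j)/(2*j))
Z = -71/3 (Z = (4 - ⅓*(-7)) - 1*30 = (4 + 7/3) - 30 = 19/3 - 30 = -71/3 ≈ -23.667)
c(h(5)) + r(8)*Z = (½)*(-5 + 4)/4 + 8*(-71/3) = (½)*(¼)*(-1) - 568/3 = -⅛ - 568/3 = -4547/24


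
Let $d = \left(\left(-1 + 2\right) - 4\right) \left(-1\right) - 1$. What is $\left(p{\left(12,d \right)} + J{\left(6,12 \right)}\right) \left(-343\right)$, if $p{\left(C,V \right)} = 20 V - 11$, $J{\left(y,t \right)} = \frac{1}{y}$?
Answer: $- \frac{60025}{6} \approx -10004.0$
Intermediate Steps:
$d = 2$ ($d = \left(1 - 4\right) \left(-1\right) - 1 = \left(-3\right) \left(-1\right) - 1 = 3 - 1 = 2$)
$p{\left(C,V \right)} = -11 + 20 V$
$\left(p{\left(12,d \right)} + J{\left(6,12 \right)}\right) \left(-343\right) = \left(\left(-11 + 20 \cdot 2\right) + \frac{1}{6}\right) \left(-343\right) = \left(\left(-11 + 40\right) + \frac{1}{6}\right) \left(-343\right) = \left(29 + \frac{1}{6}\right) \left(-343\right) = \frac{175}{6} \left(-343\right) = - \frac{60025}{6}$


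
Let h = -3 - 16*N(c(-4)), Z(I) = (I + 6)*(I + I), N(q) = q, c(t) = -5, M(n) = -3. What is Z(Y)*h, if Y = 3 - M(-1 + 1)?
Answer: 11088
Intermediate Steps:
Y = 6 (Y = 3 - 1*(-3) = 3 + 3 = 6)
Z(I) = 2*I*(6 + I) (Z(I) = (6 + I)*(2*I) = 2*I*(6 + I))
h = 77 (h = -3 - 16*(-5) = -3 + 80 = 77)
Z(Y)*h = (2*6*(6 + 6))*77 = (2*6*12)*77 = 144*77 = 11088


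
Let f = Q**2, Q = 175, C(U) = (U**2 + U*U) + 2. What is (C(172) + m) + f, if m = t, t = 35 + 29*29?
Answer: 90671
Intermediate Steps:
C(U) = 2 + 2*U**2 (C(U) = (U**2 + U**2) + 2 = 2*U**2 + 2 = 2 + 2*U**2)
f = 30625 (f = 175**2 = 30625)
t = 876 (t = 35 + 841 = 876)
m = 876
(C(172) + m) + f = ((2 + 2*172**2) + 876) + 30625 = ((2 + 2*29584) + 876) + 30625 = ((2 + 59168) + 876) + 30625 = (59170 + 876) + 30625 = 60046 + 30625 = 90671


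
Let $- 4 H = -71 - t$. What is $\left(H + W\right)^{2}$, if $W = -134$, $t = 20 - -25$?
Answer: $11025$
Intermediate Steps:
$t = 45$ ($t = 20 + 25 = 45$)
$H = 29$ ($H = - \frac{-71 - 45}{4} = \left(- \frac{1}{4}\right) \left(-116\right) = 29$)
$\left(H + W\right)^{2} = \left(29 - 134\right)^{2} = \left(-105\right)^{2} = 11025$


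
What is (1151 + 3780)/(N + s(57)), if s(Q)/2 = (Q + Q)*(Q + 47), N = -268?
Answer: 4931/23444 ≈ 0.21033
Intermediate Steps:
s(Q) = 4*Q*(47 + Q) (s(Q) = 2*((Q + Q)*(Q + 47)) = 2*((2*Q)*(47 + Q)) = 2*(2*Q*(47 + Q)) = 4*Q*(47 + Q))
(1151 + 3780)/(N + s(57)) = (1151 + 3780)/(-268 + 4*57*(47 + 57)) = 4931/(-268 + 4*57*104) = 4931/(-268 + 23712) = 4931/23444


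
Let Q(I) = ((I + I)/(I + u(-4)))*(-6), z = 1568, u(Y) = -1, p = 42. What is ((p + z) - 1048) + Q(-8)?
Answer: 1654/3 ≈ 551.33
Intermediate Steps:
Q(I) = -12*I/(-1 + I) (Q(I) = ((I + I)/(I - 1))*(-6) = ((2*I)/(-1 + I))*(-6) = (2*I/(-1 + I))*(-6) = -12*I/(-1 + I))
((p + z) - 1048) + Q(-8) = ((42 + 1568) - 1048) - 12*(-8)/(-1 - 8) = (1610 - 1048) - 12*(-8)/(-9) = 562 - 12*(-8)*(-⅑) = 562 - 32/3 = 1654/3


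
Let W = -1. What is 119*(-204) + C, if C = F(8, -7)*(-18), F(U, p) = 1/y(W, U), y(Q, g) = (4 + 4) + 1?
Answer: -24278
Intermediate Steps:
y(Q, g) = 9 (y(Q, g) = 8 + 1 = 9)
F(U, p) = ⅑ (F(U, p) = 1/9 = ⅑)
C = -2 (C = (⅑)*(-18) = -2)
119*(-204) + C = 119*(-204) - 2 = -24276 - 2 = -24278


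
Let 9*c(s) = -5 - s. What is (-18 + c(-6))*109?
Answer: -17549/9 ≈ -1949.9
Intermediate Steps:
c(s) = -5/9 - s/9 (c(s) = (-5 - s)/9 = -5/9 - s/9)
(-18 + c(-6))*109 = (-18 + (-5/9 - ⅑*(-6)))*109 = (-18 + (-5/9 + ⅔))*109 = (-18 + ⅑)*109 = -161/9*109 = -17549/9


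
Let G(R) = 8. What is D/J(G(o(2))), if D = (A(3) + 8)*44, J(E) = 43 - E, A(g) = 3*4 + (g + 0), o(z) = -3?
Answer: 1012/35 ≈ 28.914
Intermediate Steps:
A(g) = 12 + g
D = 1012 (D = ((12 + 3) + 8)*44 = (15 + 8)*44 = 23*44 = 1012)
D/J(G(o(2))) = 1012/(43 - 1*8) = 1012/(43 - 8) = 1012/35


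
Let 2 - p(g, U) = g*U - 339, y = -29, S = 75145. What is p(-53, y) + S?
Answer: 73949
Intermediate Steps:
p(g, U) = 341 - U*g (p(g, U) = 2 - (g*U - 339) = 2 - (U*g - 339) = 2 - (-339 + U*g) = 2 + (339 - U*g) = 341 - U*g)
p(-53, y) + S = (341 - 1*(-29)*(-53)) + 75145 = (341 - 1537) + 75145 = -1196 + 75145 = 73949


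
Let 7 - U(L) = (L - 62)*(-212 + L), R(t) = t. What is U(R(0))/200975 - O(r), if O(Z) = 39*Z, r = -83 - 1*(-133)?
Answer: -391914387/200975 ≈ -1950.1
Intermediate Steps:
U(L) = 7 - (-212 + L)*(-62 + L) (U(L) = 7 - (L - 62)*(-212 + L) = 7 - (-62 + L)*(-212 + L) = 7 - (-212 + L)*(-62 + L))
r = 50 (r = -83 + 133 = 50)
U(R(0))/200975 - O(r) = (-13137 - 1*0² + 274*0)/200975 - 39*50 = (-13137 - 1*0 + 0)*(1/200975) - 1*1950 = (-13137 + 0 + 0)*(1/200975) - 1950 = -13137*1/200975 - 1950 = -13137/200975 - 1950 = -391914387/200975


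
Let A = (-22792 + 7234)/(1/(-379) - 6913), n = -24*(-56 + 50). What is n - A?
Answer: 185693775/1310014 ≈ 141.75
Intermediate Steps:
n = 144 (n = -24*(-6) = 144)
A = 2948241/1310014 (A = -15558/(-1/379 - 6913) = -15558/(-2620028/379) = -15558*(-379/2620028) = 2948241/1310014 ≈ 2.2505)
n - A = 144 - 1*2948241/1310014 = 144 - 2948241/1310014 = 185693775/1310014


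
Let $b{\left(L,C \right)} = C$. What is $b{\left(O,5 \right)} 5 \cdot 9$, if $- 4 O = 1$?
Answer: $225$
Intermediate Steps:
$O = - \frac{1}{4}$ ($O = \left(- \frac{1}{4}\right) 1 = - \frac{1}{4} \approx -0.25$)
$b{\left(O,5 \right)} 5 \cdot 9 = 5 \cdot 5 \cdot 9 = 25 \cdot 9 = 225$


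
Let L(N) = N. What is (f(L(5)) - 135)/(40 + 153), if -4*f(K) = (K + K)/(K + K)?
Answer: -541/772 ≈ -0.70078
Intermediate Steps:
f(K) = -1/4 (f(K) = -(K + K)/(4*(K + K)) = -2*K/(4*(2*K)) = -2*K*1/(2*K)/4 = -1/4*1 = -1/4)
(f(L(5)) - 135)/(40 + 153) = (-1/4 - 135)/(40 + 153) = -541/4/193 = (1/193)*(-541/4) = -541/772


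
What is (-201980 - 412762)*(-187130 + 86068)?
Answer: 62127056004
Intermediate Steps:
(-201980 - 412762)*(-187130 + 86068) = -614742*(-101062) = 62127056004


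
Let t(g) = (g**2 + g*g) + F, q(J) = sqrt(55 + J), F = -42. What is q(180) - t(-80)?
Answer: -12758 + sqrt(235) ≈ -12743.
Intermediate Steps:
t(g) = -42 + 2*g**2 (t(g) = (g**2 + g*g) - 42 = (g**2 + g**2) - 42 = 2*g**2 - 42 = -42 + 2*g**2)
q(180) - t(-80) = sqrt(55 + 180) - (-42 + 2*(-80)**2) = sqrt(235) - (-42 + 2*6400) = sqrt(235) - (-42 + 12800) = sqrt(235) - 1*12758 = sqrt(235) - 12758 = -12758 + sqrt(235)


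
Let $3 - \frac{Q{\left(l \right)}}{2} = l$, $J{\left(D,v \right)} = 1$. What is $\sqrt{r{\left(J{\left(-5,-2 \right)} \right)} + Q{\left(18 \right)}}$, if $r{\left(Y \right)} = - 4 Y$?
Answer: $i \sqrt{34} \approx 5.8309 i$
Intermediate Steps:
$Q{\left(l \right)} = 6 - 2 l$
$\sqrt{r{\left(J{\left(-5,-2 \right)} \right)} + Q{\left(18 \right)}} = \sqrt{\left(-4\right) 1 + \left(6 - 36\right)} = \sqrt{-4 + \left(6 - 36\right)} = \sqrt{-4 - 30} = \sqrt{-34} = i \sqrt{34}$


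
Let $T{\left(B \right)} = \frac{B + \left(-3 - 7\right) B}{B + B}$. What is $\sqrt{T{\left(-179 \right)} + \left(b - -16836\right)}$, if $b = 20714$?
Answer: $\frac{\sqrt{150182}}{2} \approx 193.77$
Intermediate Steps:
$T{\left(B \right)} = - \frac{9}{2}$ ($T{\left(B \right)} = \frac{B - 10 B}{2 B} = - 9 B \frac{1}{2 B} = - \frac{9}{2}$)
$\sqrt{T{\left(-179 \right)} + \left(b - -16836\right)} = \sqrt{- \frac{9}{2} + \left(20714 - -16836\right)} = \sqrt{- \frac{9}{2} + \left(20714 + 16836\right)} = \sqrt{- \frac{9}{2} + 37550} = \sqrt{\frac{75091}{2}} = \frac{\sqrt{150182}}{2}$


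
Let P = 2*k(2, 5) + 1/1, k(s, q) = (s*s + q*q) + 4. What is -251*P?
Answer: -16817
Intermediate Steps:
k(s, q) = 4 + q² + s² (k(s, q) = (s² + q²) + 4 = (q² + s²) + 4 = 4 + q² + s²)
P = 67 (P = 2*(4 + 5² + 2²) + 1/1 = 2*(4 + 25 + 4) + 1 = 2*33 + 1 = 66 + 1 = 67)
-251*P = -251*67 = -16817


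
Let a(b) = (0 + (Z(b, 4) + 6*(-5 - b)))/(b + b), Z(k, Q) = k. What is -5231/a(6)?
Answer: 5231/5 ≈ 1046.2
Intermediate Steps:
a(b) = (-30 - 5*b)/(2*b) (a(b) = (0 + (b + 6*(-5 - b)))/(b + b) = (0 + (b + (-30 - 6*b)))/((2*b)) = (1/(2*b))*(0 + (-30 - 5*b)) = (1/(2*b))*(-30 - 5*b) = (-30 - 5*b)/(2*b))
-5231/a(6) = -5231/(-5/2 - 15/6) = -5231/(-5/2 - 15*⅙) = -5231/(-5/2 - 5/2) = -5231/(-5) = -5231*(-⅕) = 5231/5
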